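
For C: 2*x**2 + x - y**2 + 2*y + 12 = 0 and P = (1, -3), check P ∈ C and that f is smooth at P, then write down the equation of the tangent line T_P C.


Tangent line at P: 5*x + 8*y + 19 = 0.

Step 1: f(1, -3) = 0, so P lies on C.
Step 2: partial derivatives
  f_x(x, y) = 4*x + 1, f_y(x, y) = 2 - 2*y.
  f_x(P) = 5, f_y(P) = 8 (gradient nonzero, so P is smooth).
Step 3: tangent line at P: 5·(x − 1) + 8·(y − -3) = 0.
Expanding: 5*x + 8*y + 19 = 0.


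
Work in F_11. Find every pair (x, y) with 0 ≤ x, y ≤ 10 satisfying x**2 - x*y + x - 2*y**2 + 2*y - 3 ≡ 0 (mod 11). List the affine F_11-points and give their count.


Affine F_11-points: {(1, 8), (1, 9), (5, 1), (5, 3), (6, 1), (6, 8), (7, 5), (7, 9), (8, 3), (8, 5)}; count = 10.

For each of the 121 pairs (x, y) ∈ F_11², evaluate f(x, y) mod 11. Record the zeros.
  x = 0: [0↦8, 1↦8, 2↦4, 3↦7, 4↦6, 5↦1, 6↦3, 7↦1, 8↦6, 9↦7, 10↦4]  zeros at y ∈ ∅
  x = 1: [0↦10, 1↦9, 2↦4, 3↦6, 4↦4, 5↦9, 6↦10, 7↦7, 8↦0, 9↦0, 10↦7]  zeros at y ∈ {8, 9}
  x = 2: [0↦3, 1↦1, 2↦6, 3↦7, 4↦4, 5↦8, 6↦8, 7↦4, 8↦7, 9↦6, 10↦1]  zeros at y ∈ ∅
  x = 3: [0↦9, 1↦6, 2↦10, 3↦10, 4↦6, 5↦9, 6↦8, 7↦3, 8↦5, 9↦3, 10↦8]  zeros at y ∈ ∅
  x = 4: [0↦6, 1↦2, 2↦5, 3↦4, 4↦10, 5↦1, 6↦10, 7↦4, 8↦5, 9↦2, 10↦6]  zeros at y ∈ ∅
  x = 5: [0↦5, 1↦0, 2↦2, 3↦0, 4↦5, 5↦6, 6↦3, 7↦7, 8↦7, 9↦3, 10↦6]  zeros at y ∈ {1, 3}
  x = 6: [0↦6, 1↦0, 2↦1, 3↦9, 4↦2, 5↦2, 6↦9, 7↦1, 8↦0, 9↦6, 10↦8]  zeros at y ∈ {1, 8}
  x = 7: [0↦9, 1↦2, 2↦2, 3↦9, 4↦1, 5↦0, 6↦6, 7↦8, 8↦6, 9↦0, 10↦1]  zeros at y ∈ {5, 9}
  x = 8: [0↦3, 1↦6, 2↦5, 3↦0, 4↦2, 5↦0, 6↦5, 7↦6, 8↦3, 9↦7, 10↦7]  zeros at y ∈ {3, 5}
  x = 9: [0↦10, 1↦1, 2↦10, 3↦4, 4↦5, 5↦2, 6↦6, 7↦6, 8↦2, 9↦5, 10↦4]  zeros at y ∈ ∅
  x = 10: [0↦8, 1↦9, 2↦6, 3↦10, 4↦10, 5↦6, 6↦9, 7↦8, 8↦3, 9↦5, 10↦3]  zeros at y ∈ ∅
Collecting zeros: affine points = {(1, 8), (1, 9), (5, 1), (5, 3), (6, 1), (6, 8), (7, 5), (7, 9), (8, 3), (8, 5)}.
Total count |C(F_11)_aff| = 10.


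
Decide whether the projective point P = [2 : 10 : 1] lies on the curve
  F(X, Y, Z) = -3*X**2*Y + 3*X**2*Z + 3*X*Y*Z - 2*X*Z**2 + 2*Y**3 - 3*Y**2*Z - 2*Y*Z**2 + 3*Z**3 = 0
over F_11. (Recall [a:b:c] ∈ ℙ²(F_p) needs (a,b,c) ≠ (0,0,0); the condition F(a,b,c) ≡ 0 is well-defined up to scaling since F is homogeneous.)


F(2,10,1) ≡ 3 (mod 11); P is NOT on the curve.

Evaluate F(2, 10, 1) term-by-term (mod 11).
  -3*X**2*Y ↦ -3·4·10·1 = -120
  3*X**2*Z ↦ 3·4·1·1 = 12
  3*X*Y*Z ↦ 3·2·10·1 = 60
  -2*X*Z**2 ↦ -2·2·1·1 = -4
  2*Y**3 ↦ 2·1·1000·1 = 2000
  -3*Y**2*Z ↦ -3·1·100·1 = -300
  -2*Y*Z**2 ↦ -2·1·10·1 = -20
  3*Z**3 ↦ 3·1·1·1 = 3
Sum: F(2, 10, 1) = (-120) + (12) + (60) + (-4) + (2000) + (-300) + (-20) + (3) = 1631.
Reducing mod 11: 1631 ≡ 3 (mod 11).
Since F(a, b, c) ≡ 3 ≠ 0 (mod 11), P does NOT lie on the curve.


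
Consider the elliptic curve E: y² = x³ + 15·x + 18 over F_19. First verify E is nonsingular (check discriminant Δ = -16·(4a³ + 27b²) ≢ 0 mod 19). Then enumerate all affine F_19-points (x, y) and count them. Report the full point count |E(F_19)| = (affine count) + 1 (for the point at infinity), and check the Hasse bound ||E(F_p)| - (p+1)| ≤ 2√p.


Affine points = {(4, 3), (4, 16), (5, 3), (5, 16), (6, 1), (6, 18), (8, 2), (8, 17), (10, 3), (10, 16), (12, 8), (12, 11), (13, 4), (13, 15)}; affine count = 14; |E(F_19)| = 15.

Discriminant check: Δ ∝ 4a³ + 27b² = 4·15³ + 27·18² = 4·3375 + 27·324 ≡ 18 (mod 19). Nonzero ⇒ E is nonsingular.
For each x ∈ F_19, compute rhs = x³ + 15·x + 18 mod 19, then count y ∈ F_19 with y² ≡ rhs.
  x = 0: rhs = 18, matching y values: none (0 points).
  x = 1: rhs = 15, matching y values: none (0 points).
  x = 2: rhs = 18, matching y values: none (0 points).
  x = 3: rhs = 14, matching y values: none (0 points).
  x = 4: rhs = 9, matching y values: 3, 16 (2 points).
  x = 5: rhs = 9, matching y values: 3, 16 (2 points).
  x = 6: rhs = 1, matching y values: 1, 18 (2 points).
  x = 7: rhs = 10, matching y values: none (0 points).
  x = 8: rhs = 4, matching y values: 2, 17 (2 points).
  x = 9: rhs = 8, matching y values: none (0 points).
  x = 10: rhs = 9, matching y values: 3, 16 (2 points).
  x = 11: rhs = 13, matching y values: none (0 points).
  x = 12: rhs = 7, matching y values: 8, 11 (2 points).
  x = 13: rhs = 16, matching y values: 4, 15 (2 points).
  x = 14: rhs = 8, matching y values: none (0 points).
  x = 15: rhs = 8, matching y values: none (0 points).
  x = 16: rhs = 3, matching y values: none (0 points).
  x = 17: rhs = 18, matching y values: none (0 points).
  x = 18: rhs = 2, matching y values: none (0 points).
Total affine count: 14.
Full point count |E(F_19)| = 14 + 1 = 15.
Hasse bound: |15 − (19+1)| = |-5| = 5 ≤ 2√19 ≈ 8.7178 ✓.


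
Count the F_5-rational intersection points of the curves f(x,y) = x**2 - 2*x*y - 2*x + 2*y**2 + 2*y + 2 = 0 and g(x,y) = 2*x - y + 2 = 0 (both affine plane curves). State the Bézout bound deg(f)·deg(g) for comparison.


Common zeros: {(4, 0)}; count = 1; Bézout bound = 2.

deg(f) = 2, deg(g) = 1, so Bézout bound = 2.
Scan x ∈ F_5. For each x, list the y ∈ F_5 with f(x, y) ≡ 0 and those with g(x, y) ≡ 0 (mod 5); the common zeros in that column are the intersection.
  x = 0: f ≡ 0 at y ∈ ∅; g ≡ 0 at y ∈ {2}; common: ∅.
  x = 1: f ≡ 0 at y ∈ ∅; g ≡ 0 at y ∈ {4}; common: ∅.
  x = 2: f ≡ 0 at y ∈ ∅; g ≡ 0 at y ∈ {1}; common: ∅.
  x = 3: f ≡ 0 at y ∈ {0, 2}; g ≡ 0 at y ∈ {3}; common: ∅.
  x = 4: f ≡ 0 at y ∈ {0, 3}; g ≡ 0 at y ∈ {0}; common: {0}.
Collecting: common zeros = {(4, 0)}, so the count is 1.
Comparison with the Bézout bound: 1 ≤ 2 = deg(f)·deg(g), as expected for curves with no common component (the affine F_5-count falls short of the bound because intersections may lie at infinity, over extension fields, or carry multiplicity).


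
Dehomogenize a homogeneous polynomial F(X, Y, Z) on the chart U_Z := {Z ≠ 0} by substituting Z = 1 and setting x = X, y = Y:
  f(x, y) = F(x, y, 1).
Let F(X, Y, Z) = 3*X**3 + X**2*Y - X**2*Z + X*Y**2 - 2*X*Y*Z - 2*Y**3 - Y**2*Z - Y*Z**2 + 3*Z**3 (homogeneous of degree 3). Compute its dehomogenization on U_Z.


f(x, y) = 3*x**3 + x**2*y - x**2 + x*y**2 - 2*x*y - 2*y**3 - y**2 - y + 3

On U_Z we set Z = 1. Each monomial c·X^i·Y^j·Z^k in F becomes c·x^i·y^j·1^k = c·x^i·y^j.
Substituting Z = 1: F(X, Y, 1) = 3*x**3 + x**2*y - x**2 + x*y**2 - 2*x*y - 2*y**3 - y**2 - y + 3.
Note: deg(f) ≤ deg(F) = 3; strict inequality happens when F is divisible by Z (lost terms).


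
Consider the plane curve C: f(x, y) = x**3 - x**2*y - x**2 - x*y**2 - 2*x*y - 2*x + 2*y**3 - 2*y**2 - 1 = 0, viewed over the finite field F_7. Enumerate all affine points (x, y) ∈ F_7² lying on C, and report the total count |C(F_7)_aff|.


Affine F_7-points: {(0, 2), (0, 3), (1, 1), (2, 3), (3, 1), (5, 1), (5, 2), (5, 4)}; count = 8.

For each of the 49 pairs (x, y) ∈ F_7², evaluate f(x, y) mod 7. Record the zeros.
  x = 0: [0↦6, 1↦6, 2↦0, 3↦0, 4↦4, 5↦3, 6↦2]  zeros at y ∈ {2, 3}
  x = 1: [0↦4, 1↦0, 2↦2, 3↦1, 4↦2, 5↦3, 6↦2]  zeros at y ∈ {1}
  x = 2: [0↦6, 1↦3, 2↦4, 3↦0, 4↦3, 5↦4, 6↦1]  zeros at y ∈ {3}
  x = 3: [0↦4, 1↦0, 2↦5, 3↦3, 4↦6, 5↦5, 6↦5]  zeros at y ∈ {1}
  x = 4: [0↦4, 1↦4, 2↦4, 3↦2, 4↦3, 5↦5, 6↦6]  zeros at y ∈ ∅
  x = 5: [0↦5, 1↦0, 2↦0, 3↦3, 4↦0, 5↦3, 6↦3]  zeros at y ∈ {1, 2, 4}
  x = 6: [0↦6, 1↦1, 2↦6, 3↦5, 4↦3, 5↦5, 6↦2]  zeros at y ∈ ∅
Collecting zeros: affine points = {(0, 2), (0, 3), (1, 1), (2, 3), (3, 1), (5, 1), (5, 2), (5, 4)}.
Total count |C(F_7)_aff| = 8.


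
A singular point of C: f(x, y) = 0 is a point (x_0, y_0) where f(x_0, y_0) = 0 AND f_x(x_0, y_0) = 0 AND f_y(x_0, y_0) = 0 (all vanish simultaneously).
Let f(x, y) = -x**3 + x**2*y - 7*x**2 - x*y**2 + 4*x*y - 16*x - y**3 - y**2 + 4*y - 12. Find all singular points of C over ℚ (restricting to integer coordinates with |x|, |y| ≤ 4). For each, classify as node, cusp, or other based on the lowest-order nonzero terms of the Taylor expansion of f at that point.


Singular points: {(-2, 0)}; classification: node.

Compute partial derivatives:
  f_x = -3*x**2 + 2*x*y - 14*x - y**2 + 4*y - 16.
  f_y = x**2 - 2*x*y + 4*x - 3*y**2 - 2*y + 4.
Scan x_0 ∈ {−4, ..., 4}. For each x_0, f_y(x_0, y) is a polynomial in y; find its integer roots y ∈ {−4, ..., 4}, then test f_x and f at those candidates.
  x = -4: f_y(-4, y) = -3*y**2 + 6*y + 4; no integer root y with |y| ≤ 4.
  x = -3: f_y(-3, y) = -3*y**2 + 4*y + 1; no integer root y with |y| ≤ 4.
  x = -2: f_y(-2, y) = -3*y**2 + 2*y; vanishes at y ∈ {0}. (-2, 0): f_x = 0, f = 0 — SINGULAR.
  x = -1: f_y(-1, y) = 1 - 3*y**2; no integer root y with |y| ≤ 4.
  x = 0: f_y(0, y) = -3*y**2 - 2*y + 4; no integer root y with |y| ≤ 4.
  x = 1: f_y(1, y) = -3*y**2 - 4*y + 9; no integer root y with |y| ≤ 4.
  x = 2: f_y(2, y) = -3*y**2 - 6*y + 16; no integer root y with |y| ≤ 4.
  x = 3: f_y(3, y) = -3*y**2 - 8*y + 25; no integer root y with |y| ≤ 4.
  x = 4: f_y(4, y) = -3*y**2 - 10*y + 36; no integer root y with |y| ≤ 4.
Only singular point on the grid: (-2, 0).
Classify: substitute x = -2 + u, y = 0 + v and expand: f = -u**3 + u**2*v - u**2 - u*v**2 - v**3 + v**2.
No constant or linear terms (consistent with a singular point). Quadratic part: -u**2 + v**2. Cubic part: -u**3 + u**2*v - u*v**2 - v**3.
The quadratic part v**2 - u**2 = (v − u)(v + u) splits into two distinct linear factors, so there are two distinct tangent lines y − 0 = ±(x − -2) — this is a node (ordinary double point).
Classification: node.


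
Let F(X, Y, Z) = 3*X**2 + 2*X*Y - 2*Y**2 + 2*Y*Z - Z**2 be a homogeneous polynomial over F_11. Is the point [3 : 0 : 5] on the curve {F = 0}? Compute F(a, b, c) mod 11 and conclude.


F(3,0,5) ≡ 2 (mod 11); P is NOT on the curve.

Evaluate F(3, 0, 5) term-by-term (mod 11).
  3*X**2 ↦ 3·9·1·1 = 27
  2*X*Y ↦ 2·3·0·1 = 0
  -2*Y**2 ↦ -2·1·0·1 = 0
  2*Y*Z ↦ 2·1·0·5 = 0
  -Z**2 ↦ -1·1·1·25 = -25
Sum: F(3, 0, 5) = (27) + (0) + (0) + (0) + (-25) = 2.
Reducing mod 11: 2 ≡ 2 (mod 11).
Since F(a, b, c) ≡ 2 ≠ 0 (mod 11), P does NOT lie on the curve.


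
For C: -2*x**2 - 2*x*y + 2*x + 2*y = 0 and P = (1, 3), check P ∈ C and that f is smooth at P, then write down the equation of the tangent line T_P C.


Tangent line at P: 8 - 8*x = 0.

Step 1: f(1, 3) = 0, so P lies on C.
Step 2: partial derivatives
  f_x(x, y) = -4*x - 2*y + 2, f_y(x, y) = 2 - 2*x.
  f_x(P) = -8, f_y(P) = 0 (gradient nonzero, so P is smooth).
Step 3: tangent line at P: -8·(x − 1) + 0·(y − 3) = 0.
Expanding: 8 - 8*x = 0.


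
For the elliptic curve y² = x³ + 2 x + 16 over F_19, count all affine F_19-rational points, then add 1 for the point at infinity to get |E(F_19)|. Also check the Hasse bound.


Affine points = {(0, 4), (0, 15), (1, 0), (2, 3), (2, 16), (3, 7), (3, 12), (6, 4), (6, 15), (11, 1), (11, 18), (12, 1), (12, 18), (13, 4), (13, 15), (15, 1), (15, 18), (17, 2), (17, 17)}; affine count = 19; |E(F_19)| = 20.

Discriminant check: Δ ∝ 4a³ + 27b² = 4·2³ + 27·16² = 4·8 + 27·256 ≡ 9 (mod 19). Nonzero ⇒ E is nonsingular.
For each x ∈ F_19, compute rhs = x³ + 2·x + 16 mod 19, then count y ∈ F_19 with y² ≡ rhs.
  x = 0: rhs = 16, matching y values: 4, 15 (2 points).
  x = 1: rhs = 0, matching y values: 0 (1 points).
  x = 2: rhs = 9, matching y values: 3, 16 (2 points).
  x = 3: rhs = 11, matching y values: 7, 12 (2 points).
  x = 4: rhs = 12, matching y values: none (0 points).
  x = 5: rhs = 18, matching y values: none (0 points).
  x = 6: rhs = 16, matching y values: 4, 15 (2 points).
  x = 7: rhs = 12, matching y values: none (0 points).
  x = 8: rhs = 12, matching y values: none (0 points).
  x = 9: rhs = 3, matching y values: none (0 points).
  x = 10: rhs = 10, matching y values: none (0 points).
  x = 11: rhs = 1, matching y values: 1, 18 (2 points).
  x = 12: rhs = 1, matching y values: 1, 18 (2 points).
  x = 13: rhs = 16, matching y values: 4, 15 (2 points).
  x = 14: rhs = 14, matching y values: none (0 points).
  x = 15: rhs = 1, matching y values: 1, 18 (2 points).
  x = 16: rhs = 2, matching y values: none (0 points).
  x = 17: rhs = 4, matching y values: 2, 17 (2 points).
  x = 18: rhs = 13, matching y values: none (0 points).
Total affine count: 19.
Full point count |E(F_19)| = 19 + 1 = 20.
Hasse bound: |20 − (19+1)| = |0| = 0 ≤ 2√19 ≈ 8.7178 ✓.


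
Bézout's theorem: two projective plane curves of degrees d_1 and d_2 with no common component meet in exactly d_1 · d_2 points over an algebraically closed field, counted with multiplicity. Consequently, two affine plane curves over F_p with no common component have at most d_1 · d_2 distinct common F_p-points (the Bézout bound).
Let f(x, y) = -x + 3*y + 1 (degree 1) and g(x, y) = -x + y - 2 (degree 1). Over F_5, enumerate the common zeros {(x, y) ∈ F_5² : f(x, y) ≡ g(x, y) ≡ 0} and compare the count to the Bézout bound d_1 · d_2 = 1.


Common zeros: {(4, 1)}; count = 1; Bézout bound = 1.

deg(f) = 1, deg(g) = 1, so Bézout bound = 1.
Scan x ∈ F_5. For each x, list the y ∈ F_5 with f(x, y) ≡ 0 and those with g(x, y) ≡ 0 (mod 5); the common zeros in that column are the intersection.
  x = 0: f ≡ 0 at y ∈ {3}; g ≡ 0 at y ∈ {2}; common: ∅.
  x = 1: f ≡ 0 at y ∈ {0}; g ≡ 0 at y ∈ {3}; common: ∅.
  x = 2: f ≡ 0 at y ∈ {2}; g ≡ 0 at y ∈ {4}; common: ∅.
  x = 3: f ≡ 0 at y ∈ {4}; g ≡ 0 at y ∈ {0}; common: ∅.
  x = 4: f ≡ 0 at y ∈ {1}; g ≡ 0 at y ∈ {1}; common: {1}.
Collecting: common zeros = {(4, 1)}, so the count is 1.
Comparison with the Bézout bound: 1 ≤ 1 = deg(f)·deg(g), as expected for curves with no common component (the bound is attained).


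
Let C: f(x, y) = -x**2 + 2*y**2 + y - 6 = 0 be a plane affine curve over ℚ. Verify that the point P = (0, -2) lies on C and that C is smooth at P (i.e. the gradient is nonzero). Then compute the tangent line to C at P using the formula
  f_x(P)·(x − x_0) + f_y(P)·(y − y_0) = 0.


Tangent line at P: -7*y - 14 = 0.

Step 1: f(0, -2) = 0, so P lies on C.
Step 2: partial derivatives
  f_x(x, y) = -2*x, f_y(x, y) = 4*y + 1.
  f_x(P) = 0, f_y(P) = -7 (gradient nonzero, so P is smooth).
Step 3: tangent line at P: 0·(x − 0) + -7·(y − -2) = 0.
Expanding: -7*y - 14 = 0.


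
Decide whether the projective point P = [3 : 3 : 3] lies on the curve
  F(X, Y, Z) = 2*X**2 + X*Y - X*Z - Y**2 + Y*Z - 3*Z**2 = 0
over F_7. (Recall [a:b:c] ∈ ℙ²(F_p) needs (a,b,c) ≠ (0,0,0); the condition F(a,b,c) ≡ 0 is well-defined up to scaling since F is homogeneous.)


F(3,3,3) ≡ 5 (mod 7); P is NOT on the curve.

Evaluate F(3, 3, 3) term-by-term (mod 7).
  2*X**2 ↦ 2·9·1·1 = 18
  X*Y ↦ 1·3·3·1 = 9
  -X*Z ↦ -1·3·1·3 = -9
  -Y**2 ↦ -1·1·9·1 = -9
  Y*Z ↦ 1·1·3·3 = 9
  -3*Z**2 ↦ -3·1·1·9 = -27
Sum: F(3, 3, 3) = (18) + (9) + (-9) + (-9) + (9) + (-27) = -9.
Reducing mod 7: -9 ≡ 5 (mod 7).
Since F(a, b, c) ≡ 5 ≠ 0 (mod 7), P does NOT lie on the curve.


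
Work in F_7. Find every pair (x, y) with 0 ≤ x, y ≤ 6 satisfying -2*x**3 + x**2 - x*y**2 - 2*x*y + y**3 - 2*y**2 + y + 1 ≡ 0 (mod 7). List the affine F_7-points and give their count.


Affine F_7-points: {(1, 0), (3, 3), (5, 0), (5, 3), (5, 4), (6, 1), (6, 2), (6, 5)}; count = 8.

For each of the 49 pairs (x, y) ∈ F_7², evaluate f(x, y) mod 7. Record the zeros.
  x = 0: [0↦1, 1↦1, 2↦3, 3↦6, 4↦2, 5↦4, 6↦4]  zeros at y ∈ ∅
  x = 1: [0↦0, 1↦4, 2↦1, 3↦4, 4↦5, 5↦3, 6↦4]  zeros at y ∈ {0}
  x = 2: [0↦3, 1↦4, 2↦3, 3↦6, 4↦5, 5↦6, 6↦1]  zeros at y ∈ ∅
  x = 3: [0↦5, 1↦3, 2↦4, 3↦0, 4↦4, 5↦1, 6↦4]  zeros at y ∈ {3}
  x = 4: [0↦1, 1↦3, 2↦6, 3↦2, 4↦4, 5↦4, 6↦1]  zeros at y ∈ ∅
  x = 5: [0↦0, 1↦6, 2↦4, 3↦0, 4↦0, 5↦3, 6↦1]  zeros at y ∈ {0, 3, 4}
  x = 6: [0↦4, 1↦0, 2↦0, 3↦3, 4↦1, 5↦0, 6↦6]  zeros at y ∈ {1, 2, 5}
Collecting zeros: affine points = {(1, 0), (3, 3), (5, 0), (5, 3), (5, 4), (6, 1), (6, 2), (6, 5)}.
Total count |C(F_7)_aff| = 8.


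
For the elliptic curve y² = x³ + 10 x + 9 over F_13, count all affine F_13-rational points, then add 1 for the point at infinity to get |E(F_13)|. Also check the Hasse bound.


Affine points = {(0, 3), (0, 10), (3, 1), (3, 12), (4, 3), (4, 10), (6, 5), (6, 8), (8, 4), (8, 9), (9, 3), (9, 10), (10, 2), (10, 11)}; affine count = 14; |E(F_13)| = 15.

Discriminant check: Δ ∝ 4a³ + 27b² = 4·10³ + 27·9² = 4·1000 + 27·81 ≡ 12 (mod 13). Nonzero ⇒ E is nonsingular.
For each x ∈ F_13, compute rhs = x³ + 10·x + 9 mod 13, then count y ∈ F_13 with y² ≡ rhs.
  x = 0: rhs = 9, matching y values: 3, 10 (2 points).
  x = 1: rhs = 7, matching y values: none (0 points).
  x = 2: rhs = 11, matching y values: none (0 points).
  x = 3: rhs = 1, matching y values: 1, 12 (2 points).
  x = 4: rhs = 9, matching y values: 3, 10 (2 points).
  x = 5: rhs = 2, matching y values: none (0 points).
  x = 6: rhs = 12, matching y values: 5, 8 (2 points).
  x = 7: rhs = 6, matching y values: none (0 points).
  x = 8: rhs = 3, matching y values: 4, 9 (2 points).
  x = 9: rhs = 9, matching y values: 3, 10 (2 points).
  x = 10: rhs = 4, matching y values: 2, 11 (2 points).
  x = 11: rhs = 7, matching y values: none (0 points).
  x = 12: rhs = 11, matching y values: none (0 points).
Total affine count: 14.
Full point count |E(F_13)| = 14 + 1 = 15.
Hasse bound: |15 − (13+1)| = |1| = 1 ≤ 2√13 ≈ 7.2111 ✓.


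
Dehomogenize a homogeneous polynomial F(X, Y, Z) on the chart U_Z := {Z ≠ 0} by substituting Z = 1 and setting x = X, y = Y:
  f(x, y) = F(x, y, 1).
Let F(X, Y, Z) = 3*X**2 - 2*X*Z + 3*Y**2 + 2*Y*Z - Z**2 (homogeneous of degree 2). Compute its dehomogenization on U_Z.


f(x, y) = 3*x**2 - 2*x + 3*y**2 + 2*y - 1

On U_Z we set Z = 1. Each monomial c·X^i·Y^j·Z^k in F becomes c·x^i·y^j·1^k = c·x^i·y^j.
Substituting Z = 1: F(X, Y, 1) = 3*x**2 - 2*x + 3*y**2 + 2*y - 1.
Note: deg(f) ≤ deg(F) = 2; strict inequality happens when F is divisible by Z (lost terms).


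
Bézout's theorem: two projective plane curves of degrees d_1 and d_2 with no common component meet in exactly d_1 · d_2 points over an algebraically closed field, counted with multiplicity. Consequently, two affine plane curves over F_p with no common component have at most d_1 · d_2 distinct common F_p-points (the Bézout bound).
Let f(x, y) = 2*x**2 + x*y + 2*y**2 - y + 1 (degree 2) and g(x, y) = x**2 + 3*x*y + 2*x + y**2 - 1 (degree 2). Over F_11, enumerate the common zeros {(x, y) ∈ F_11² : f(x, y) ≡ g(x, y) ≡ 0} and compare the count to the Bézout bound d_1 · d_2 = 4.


Common zeros: {(1, 9), (5, 4)}; count = 2; Bézout bound = 4.

deg(f) = 2, deg(g) = 2, so Bézout bound = 4.
Scan x ∈ F_11. For each x, list the y ∈ F_11 with f(x, y) ≡ 0 and those with g(x, y) ≡ 0 (mod 11); the common zeros in that column are the intersection.
  x = 0: f ≡ 0 at y ∈ {8, 9}; g ≡ 0 at y ∈ {1, 10}; common: ∅.
  x = 1: f ≡ 0 at y ∈ {2, 9}; g ≡ 0 at y ∈ {9, 10}; common: {9}.
  x = 2: f ≡ 0 at y ∈ ∅; g ≡ 0 at y ∈ ∅; common: ∅.
  x = 3: f ≡ 0 at y ∈ ∅; g ≡ 0 at y ∈ {4, 9}; common: ∅.
  x = 4: f ≡ 0 at y ∈ {0, 4}; g ≡ 0 at y ∈ ∅; common: ∅.
  x = 5: f ≡ 0 at y ∈ {4, 5}; g ≡ 0 at y ∈ {3, 4}; common: {4}.
  x = 6: f ≡ 0 at y ∈ ∅; g ≡ 0 at y ∈ {1, 3}; common: ∅.
  x = 7: f ≡ 0 at y ∈ {0, 8}; g ≡ 0 at y ∈ ∅; common: ∅.
  x = 8: f ≡ 0 at y ∈ ∅; g ≡ 0 at y ∈ ∅; common: ∅.
  x = 9: f ≡ 0 at y ∈ {2, 5}; g ≡ 0 at y ∈ ∅; common: ∅.
  x = 10: f ≡ 0 at y ∈ ∅; g ≡ 0 at y ∈ ∅; common: ∅.
Collecting: common zeros = {(1, 9), (5, 4)}, so the count is 2.
Comparison with the Bézout bound: 2 ≤ 4 = deg(f)·deg(g), as expected for curves with no common component (the affine F_11-count falls short of the bound because intersections may lie at infinity, over extension fields, or carry multiplicity).


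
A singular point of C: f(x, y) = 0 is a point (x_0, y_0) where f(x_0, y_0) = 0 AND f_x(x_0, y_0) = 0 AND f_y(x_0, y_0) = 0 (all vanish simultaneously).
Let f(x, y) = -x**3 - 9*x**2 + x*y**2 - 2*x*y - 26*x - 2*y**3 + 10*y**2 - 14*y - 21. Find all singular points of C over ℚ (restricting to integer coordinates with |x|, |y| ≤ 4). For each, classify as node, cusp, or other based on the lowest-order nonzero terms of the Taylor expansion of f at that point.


Singular points: {(-3, 1)}; classification: cusp.

Compute partial derivatives:
  f_x = -3*x**2 - 18*x + y**2 - 2*y - 26.
  f_y = 2*x*y - 2*x - 6*y**2 + 20*y - 14.
Scan x_0 ∈ {−4, ..., 4}. For each x_0, f_y(x_0, y) is a polynomial in y; find its integer roots y ∈ {−4, ..., 4}, then test f_x and f at those candidates.
  x = -4: f_y(-4, y) = -6*y**2 + 12*y - 6; vanishes at y ∈ {1}. (-4, 1): f_x = -3 ≠ 0.
  x = -3: f_y(-3, y) = -6*y**2 + 14*y - 8; vanishes at y ∈ {1}. (-3, 1): f_x = 0, f = 0 — SINGULAR.
  x = -2: f_y(-2, y) = -6*y**2 + 16*y - 10; vanishes at y ∈ {1}. (-2, 1): f_x = -3 ≠ 0.
  x = -1: f_y(-1, y) = -6*y**2 + 18*y - 12; vanishes at y ∈ {1, 2}. (-1, 1): f_x = -12 ≠ 0; (-1, 2): f_x = -11 ≠ 0.
  x = 0: f_y(0, y) = -6*y**2 + 20*y - 14; vanishes at y ∈ {1}. (0, 1): f_x = -27 ≠ 0.
  x = 1: f_y(1, y) = -6*y**2 + 22*y - 16; vanishes at y ∈ {1}. (1, 1): f_x = -48 ≠ 0.
  x = 2: f_y(2, y) = -6*y**2 + 24*y - 18; vanishes at y ∈ {1, 3}. (2, 1): f_x = -75 ≠ 0; (2, 3): f_x = -71 ≠ 0.
  x = 3: f_y(3, y) = -6*y**2 + 26*y - 20; vanishes at y ∈ {1}. (3, 1): f_x = -108 ≠ 0.
  x = 4: f_y(4, y) = -6*y**2 + 28*y - 22; vanishes at y ∈ {1}. (4, 1): f_x = -147 ≠ 0.
Only singular point on the grid: (-3, 1).
Classify: substitute x = -3 + u, y = 1 + v and expand: f = -u**3 + u*v**2 - 2*v**3 + v**2.
No constant or linear terms (consistent with a singular point). Quadratic part: v**2. Cubic part: -u**3 + u*v**2 - 2*v**3.
The quadratic part v**2 is a perfect square, so there is a single (double) tangent line v = 0, i.e. y = 1. Restricting the cubic part to that line (v = 0) leaves -u**3 ≠ 0, so f is not divisible by v and the branch is v² ≈ u**3 to lowest order — this is a cusp.
Classification: cusp.


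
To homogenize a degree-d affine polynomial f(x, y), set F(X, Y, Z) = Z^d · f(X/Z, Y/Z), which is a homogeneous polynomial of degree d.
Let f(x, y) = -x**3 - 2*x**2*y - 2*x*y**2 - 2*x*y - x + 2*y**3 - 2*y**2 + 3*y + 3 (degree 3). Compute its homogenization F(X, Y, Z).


F(X, Y, Z) = -X**3 - 2*X**2*Y - 2*X*Y**2 - 2*X*Y*Z - X*Z**2 + 2*Y**3 - 2*Y**2*Z + 3*Y*Z**2 + 3*Z**3

deg(f) = 3.
Substitute x = X/Z, y = Y/Z into f, then multiply by Z^3.
  monomial -1·x^3·y^0 ↦ -1·X^3·Y^0·Z^0.
  monomial -2·x^2·y^1 ↦ -2·X^2·Y^1·Z^0.
  monomial -2·x^1·y^2 ↦ -2·X^1·Y^2·Z^0.
  monomial -2·x^1·y^1 ↦ -2·X^1·Y^1·Z^1.
  monomial -1·x^1·y^0 ↦ -1·X^1·Y^0·Z^2.
  monomial 2·x^0·y^3 ↦ 2·X^0·Y^3·Z^0.
  monomial -2·x^0·y^2 ↦ -2·X^0·Y^2·Z^1.
  monomial 3·x^0·y^1 ↦ 3·X^0·Y^1·Z^2.
  monomial 3·x^0·y^0 ↦ 3·X^0·Y^0·Z^3.
Collecting: F(X, Y, Z) = -X**3 - 2*X**2*Y - 2*X*Y**2 - 2*X*Y*Z - X*Z**2 + 2*Y**3 - 2*Y**2*Z + 3*Y*Z**2 + 3*Z**3.


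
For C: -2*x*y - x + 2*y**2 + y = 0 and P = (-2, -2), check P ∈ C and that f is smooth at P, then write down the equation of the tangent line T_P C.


Tangent line at P: 3*x - 3*y = 0.

Step 1: f(-2, -2) = 0, so P lies on C.
Step 2: partial derivatives
  f_x(x, y) = -2*y - 1, f_y(x, y) = -2*x + 4*y + 1.
  f_x(P) = 3, f_y(P) = -3 (gradient nonzero, so P is smooth).
Step 3: tangent line at P: 3·(x − -2) + -3·(y − -2) = 0.
Expanding: 3*x - 3*y = 0.


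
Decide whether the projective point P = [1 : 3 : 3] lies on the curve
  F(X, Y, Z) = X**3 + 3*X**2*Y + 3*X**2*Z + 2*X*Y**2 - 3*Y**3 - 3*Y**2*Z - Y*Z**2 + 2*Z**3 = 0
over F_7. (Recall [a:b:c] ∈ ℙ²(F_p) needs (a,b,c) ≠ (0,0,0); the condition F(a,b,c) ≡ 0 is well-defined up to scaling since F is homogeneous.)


F(1,3,3) ≡ 0 (mod 7); P is on the curve.

Evaluate F(1, 3, 3) term-by-term (mod 7).
  X**3 ↦ 1·1·1·1 = 1
  3*X**2*Y ↦ 3·1·3·1 = 9
  3*X**2*Z ↦ 3·1·1·3 = 9
  2*X*Y**2 ↦ 2·1·9·1 = 18
  -3*Y**3 ↦ -3·1·27·1 = -81
  -3*Y**2*Z ↦ -3·1·9·3 = -81
  -Y*Z**2 ↦ -1·1·3·9 = -27
  2*Z**3 ↦ 2·1·1·27 = 54
Sum: F(1, 3, 3) = (1) + (9) + (9) + (18) + (-81) + (-81) + (-27) + (54) = -98.
Reducing mod 7: -98 ≡ 0 (mod 7).
Since F(a, b, c) ≡ 0 (mod 7), P lies on the curve.


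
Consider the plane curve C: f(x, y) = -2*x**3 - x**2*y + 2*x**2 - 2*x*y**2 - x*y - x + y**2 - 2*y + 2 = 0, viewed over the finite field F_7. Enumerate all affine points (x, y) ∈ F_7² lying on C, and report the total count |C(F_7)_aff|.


Affine F_7-points: {(3, 1), (3, 6), (4, 0), (5, 0), (5, 5), (6, 0), (6, 3)}; count = 7.

For each of the 49 pairs (x, y) ∈ F_7², evaluate f(x, y) mod 7. Record the zeros.
  x = 0: [0↦2, 1↦1, 2↦2, 3↦5, 4↦3, 5↦3, 6↦5]  zeros at y ∈ ∅
  x = 1: [0↦1, 1↦3, 2↦3, 3↦1, 4↦4, 5↦5, 6↦4]  zeros at y ∈ ∅
  x = 2: [0↦6, 1↦2, 2↦6, 3↦4, 4↦3, 5↦3, 6↦4]  zeros at y ∈ ∅
  x = 3: [0↦5, 1↦0, 2↦6, 3↦2, 4↦2, 5↦6, 6↦0]  zeros at y ∈ {1, 6}
  x = 4: [0↦0, 1↦6, 2↦5, 3↦4, 4↦3, 5↦2, 6↦1]  zeros at y ∈ {0}
  x = 5: [0↦0, 1↦1, 2↦5, 3↦5, 4↦1, 5↦0, 6↦2]  zeros at y ∈ {0, 5}
  x = 6: [0↦0, 1↦1, 2↦1, 3↦0, 4↦5, 5↦2, 6↦5]  zeros at y ∈ {0, 3}
Collecting zeros: affine points = {(3, 1), (3, 6), (4, 0), (5, 0), (5, 5), (6, 0), (6, 3)}.
Total count |C(F_7)_aff| = 7.


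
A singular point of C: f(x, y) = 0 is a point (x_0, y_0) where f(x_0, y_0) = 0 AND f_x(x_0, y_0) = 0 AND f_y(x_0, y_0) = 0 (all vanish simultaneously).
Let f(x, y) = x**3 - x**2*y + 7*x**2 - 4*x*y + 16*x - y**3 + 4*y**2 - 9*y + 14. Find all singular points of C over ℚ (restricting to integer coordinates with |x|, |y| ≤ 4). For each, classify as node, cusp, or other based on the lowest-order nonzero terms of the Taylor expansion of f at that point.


Singular points: {(-2, 1)}; classification: cusp.

Compute partial derivatives:
  f_x = 3*x**2 - 2*x*y + 14*x - 4*y + 16.
  f_y = -x**2 - 4*x - 3*y**2 + 8*y - 9.
Scan x_0 ∈ {−4, ..., 4}. For each x_0, f_y(x_0, y) is a polynomial in y; find its integer roots y ∈ {−4, ..., 4}, then test f_x and f at those candidates.
  x = -4: f_y(-4, y) = -3*y**2 + 8*y - 9; no integer root y with |y| ≤ 4.
  x = -3: f_y(-3, y) = -3*y**2 + 8*y - 6; no integer root y with |y| ≤ 4.
  x = -2: f_y(-2, y) = -3*y**2 + 8*y - 5; vanishes at y ∈ {1}. (-2, 1): f_x = 0, f = 0 — SINGULAR.
  x = -1: f_y(-1, y) = -3*y**2 + 8*y - 6; no integer root y with |y| ≤ 4.
  x = 0: f_y(0, y) = -3*y**2 + 8*y - 9; no integer root y with |y| ≤ 4.
  x = 1: f_y(1, y) = -3*y**2 + 8*y - 14; no integer root y with |y| ≤ 4.
  x = 2: f_y(2, y) = -3*y**2 + 8*y - 21; no integer root y with |y| ≤ 4.
  x = 3: f_y(3, y) = -3*y**2 + 8*y - 30; no integer root y with |y| ≤ 4.
  x = 4: f_y(4, y) = -3*y**2 + 8*y - 41; no integer root y with |y| ≤ 4.
Only singular point on the grid: (-2, 1).
Classify: substitute x = -2 + u, y = 1 + v and expand: f = u**3 - u**2*v - v**3 + v**2.
No constant or linear terms (consistent with a singular point). Quadratic part: v**2. Cubic part: u**3 - u**2*v - v**3.
The quadratic part v**2 is a perfect square, so there is a single (double) tangent line v = 0, i.e. y = 1. Restricting the cubic part to that line (v = 0) leaves u**3 ≠ 0, so f is not divisible by v and the branch is v² ≈ -u**3 to lowest order — this is a cusp.
Classification: cusp.


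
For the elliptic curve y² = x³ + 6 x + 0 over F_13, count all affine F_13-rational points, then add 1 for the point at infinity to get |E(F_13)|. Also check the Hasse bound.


Affine points = {(0, 0), (4, 6), (4, 7), (5, 5), (5, 8), (8, 1), (8, 12), (9, 4), (9, 9)}; affine count = 9; |E(F_13)| = 10.

Discriminant check: Δ ∝ 4a³ + 27b² = 4·6³ + 27·0² = 4·216 + 27·0 ≡ 6 (mod 13). Nonzero ⇒ E is nonsingular.
For each x ∈ F_13, compute rhs = x³ + 6·x + 0 mod 13, then count y ∈ F_13 with y² ≡ rhs.
  x = 0: rhs = 0, matching y values: 0 (1 points).
  x = 1: rhs = 7, matching y values: none (0 points).
  x = 2: rhs = 7, matching y values: none (0 points).
  x = 3: rhs = 6, matching y values: none (0 points).
  x = 4: rhs = 10, matching y values: 6, 7 (2 points).
  x = 5: rhs = 12, matching y values: 5, 8 (2 points).
  x = 6: rhs = 5, matching y values: none (0 points).
  x = 7: rhs = 8, matching y values: none (0 points).
  x = 8: rhs = 1, matching y values: 1, 12 (2 points).
  x = 9: rhs = 3, matching y values: 4, 9 (2 points).
  x = 10: rhs = 7, matching y values: none (0 points).
  x = 11: rhs = 6, matching y values: none (0 points).
  x = 12: rhs = 6, matching y values: none (0 points).
Total affine count: 9.
Full point count |E(F_13)| = 9 + 1 = 10.
Hasse bound: |10 − (13+1)| = |-4| = 4 ≤ 2√13 ≈ 7.2111 ✓.


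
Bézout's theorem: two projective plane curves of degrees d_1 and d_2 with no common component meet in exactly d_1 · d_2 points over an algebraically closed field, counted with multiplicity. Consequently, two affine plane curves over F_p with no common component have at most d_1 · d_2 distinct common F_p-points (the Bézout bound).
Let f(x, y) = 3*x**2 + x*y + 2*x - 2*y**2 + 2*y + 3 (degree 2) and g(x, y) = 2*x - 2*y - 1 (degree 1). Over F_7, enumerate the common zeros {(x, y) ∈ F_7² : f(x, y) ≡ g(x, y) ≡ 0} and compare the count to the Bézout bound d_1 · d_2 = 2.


Common zeros: ∅; count = 0; Bézout bound = 2.

deg(f) = 2, deg(g) = 1, so Bézout bound = 2.
Scan x ∈ F_7. For each x, list the y ∈ F_7 with f(x, y) ≡ 0 and those with g(x, y) ≡ 0 (mod 7); the common zeros in that column are the intersection.
  x = 0: f ≡ 0 at y ∈ {4}; g ≡ 0 at y ∈ {3}; common: ∅.
  x = 1: f ≡ 0 at y ∈ ∅; g ≡ 0 at y ∈ {4}; common: ∅.
  x = 2: f ≡ 0 at y ∈ {1}; g ≡ 0 at y ∈ {5}; common: ∅.
  x = 3: f ≡ 0 at y ∈ ∅; g ≡ 0 at y ∈ {6}; common: ∅.
  x = 4: f ≡ 0 at y ∈ {1, 2}; g ≡ 0 at y ∈ {0}; common: ∅.
  x = 5: f ≡ 0 at y ∈ {3, 4}; g ≡ 0 at y ∈ {1}; common: ∅.
  x = 6: f ≡ 0 at y ∈ ∅; g ≡ 0 at y ∈ {2}; common: ∅.
Collecting: common zeros = ∅, so the count is 0.
Comparison with the Bézout bound: 0 ≤ 2 = deg(f)·deg(g), as expected for curves with no common component (the affine F_7-count falls short of the bound because intersections may lie at infinity, over extension fields, or carry multiplicity).


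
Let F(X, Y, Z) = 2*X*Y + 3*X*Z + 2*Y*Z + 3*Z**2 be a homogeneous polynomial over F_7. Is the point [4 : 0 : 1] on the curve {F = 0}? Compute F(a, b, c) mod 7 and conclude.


F(4,0,1) ≡ 1 (mod 7); P is NOT on the curve.

Evaluate F(4, 0, 1) term-by-term (mod 7).
  2*X*Y ↦ 2·4·0·1 = 0
  3*X*Z ↦ 3·4·1·1 = 12
  2*Y*Z ↦ 2·1·0·1 = 0
  3*Z**2 ↦ 3·1·1·1 = 3
Sum: F(4, 0, 1) = (0) + (12) + (0) + (3) = 15.
Reducing mod 7: 15 ≡ 1 (mod 7).
Since F(a, b, c) ≡ 1 ≠ 0 (mod 7), P does NOT lie on the curve.


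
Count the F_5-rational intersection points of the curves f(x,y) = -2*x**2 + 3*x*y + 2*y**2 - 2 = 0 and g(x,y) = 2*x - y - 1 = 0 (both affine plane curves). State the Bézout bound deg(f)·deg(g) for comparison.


Common zeros: {(0, 4), (3, 0)}; count = 2; Bézout bound = 2.

deg(f) = 2, deg(g) = 1, so Bézout bound = 2.
Scan x ∈ F_5. For each x, list the y ∈ F_5 with f(x, y) ≡ 0 and those with g(x, y) ≡ 0 (mod 5); the common zeros in that column are the intersection.
  x = 0: f ≡ 0 at y ∈ {1, 4}; g ≡ 0 at y ∈ {4}; common: {4}.
  x = 1: f ≡ 0 at y ∈ {2, 4}; g ≡ 0 at y ∈ {1}; common: ∅.
  x = 2: f ≡ 0 at y ∈ {0, 2}; g ≡ 0 at y ∈ {3}; common: ∅.
  x = 3: f ≡ 0 at y ∈ {0, 3}; g ≡ 0 at y ∈ {0}; common: {0}.
  x = 4: f ≡ 0 at y ∈ {1, 3}; g ≡ 0 at y ∈ {2}; common: ∅.
Collecting: common zeros = {(0, 4), (3, 0)}, so the count is 2.
Comparison with the Bézout bound: 2 ≤ 2 = deg(f)·deg(g), as expected for curves with no common component (the bound is attained).


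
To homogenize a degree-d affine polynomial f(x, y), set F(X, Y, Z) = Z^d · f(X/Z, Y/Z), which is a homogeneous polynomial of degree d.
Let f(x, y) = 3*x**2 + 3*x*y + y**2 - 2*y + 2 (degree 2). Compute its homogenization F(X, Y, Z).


F(X, Y, Z) = 3*X**2 + 3*X*Y + Y**2 - 2*Y*Z + 2*Z**2

deg(f) = 2.
Substitute x = X/Z, y = Y/Z into f, then multiply by Z^2.
  monomial 3·x^2·y^0 ↦ 3·X^2·Y^0·Z^0.
  monomial 3·x^1·y^1 ↦ 3·X^1·Y^1·Z^0.
  monomial 1·x^0·y^2 ↦ 1·X^0·Y^2·Z^0.
  monomial -2·x^0·y^1 ↦ -2·X^0·Y^1·Z^1.
  monomial 2·x^0·y^0 ↦ 2·X^0·Y^0·Z^2.
Collecting: F(X, Y, Z) = 3*X**2 + 3*X*Y + Y**2 - 2*Y*Z + 2*Z**2.


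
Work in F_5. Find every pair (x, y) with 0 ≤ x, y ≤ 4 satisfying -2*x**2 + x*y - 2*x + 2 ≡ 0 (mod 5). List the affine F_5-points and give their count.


Affine F_5-points: {(1, 2), (2, 0), (3, 4), (4, 2)}; count = 4.

For each of the 25 pairs (x, y) ∈ F_5², evaluate f(x, y) mod 5. Record the zeros.
  x = 0: [0↦2, 1↦2, 2↦2, 3↦2, 4↦2]  zeros at y ∈ ∅
  x = 1: [0↦3, 1↦4, 2↦0, 3↦1, 4↦2]  zeros at y ∈ {2}
  x = 2: [0↦0, 1↦2, 2↦4, 3↦1, 4↦3]  zeros at y ∈ {0}
  x = 3: [0↦3, 1↦1, 2↦4, 3↦2, 4↦0]  zeros at y ∈ {4}
  x = 4: [0↦2, 1↦1, 2↦0, 3↦4, 4↦3]  zeros at y ∈ {2}
Collecting zeros: affine points = {(1, 2), (2, 0), (3, 4), (4, 2)}.
Total count |C(F_5)_aff| = 4.


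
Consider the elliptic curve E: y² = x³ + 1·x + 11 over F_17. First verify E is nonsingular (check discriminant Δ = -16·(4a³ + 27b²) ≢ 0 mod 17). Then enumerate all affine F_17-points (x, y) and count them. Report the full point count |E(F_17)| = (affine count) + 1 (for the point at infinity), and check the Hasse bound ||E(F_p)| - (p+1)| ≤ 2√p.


Affine points = {(1, 8), (1, 9), (2, 2), (2, 15), (7, 2), (7, 15), (8, 2), (8, 15), (9, 1), (9, 16), (10, 1), (10, 16), (12, 0), (14, 7), (14, 10), (15, 1), (15, 16), (16, 3), (16, 14)}; affine count = 19; |E(F_17)| = 20.

Discriminant check: Δ ∝ 4a³ + 27b² = 4·1³ + 27·11² = 4·1 + 27·121 ≡ 7 (mod 17). Nonzero ⇒ E is nonsingular.
For each x ∈ F_17, compute rhs = x³ + 1·x + 11 mod 17, then count y ∈ F_17 with y² ≡ rhs.
  x = 0: rhs = 11, matching y values: none (0 points).
  x = 1: rhs = 13, matching y values: 8, 9 (2 points).
  x = 2: rhs = 4, matching y values: 2, 15 (2 points).
  x = 3: rhs = 7, matching y values: none (0 points).
  x = 4: rhs = 11, matching y values: none (0 points).
  x = 5: rhs = 5, matching y values: none (0 points).
  x = 6: rhs = 12, matching y values: none (0 points).
  x = 7: rhs = 4, matching y values: 2, 15 (2 points).
  x = 8: rhs = 4, matching y values: 2, 15 (2 points).
  x = 9: rhs = 1, matching y values: 1, 16 (2 points).
  x = 10: rhs = 1, matching y values: 1, 16 (2 points).
  x = 11: rhs = 10, matching y values: none (0 points).
  x = 12: rhs = 0, matching y values: 0 (1 points).
  x = 13: rhs = 11, matching y values: none (0 points).
  x = 14: rhs = 15, matching y values: 7, 10 (2 points).
  x = 15: rhs = 1, matching y values: 1, 16 (2 points).
  x = 16: rhs = 9, matching y values: 3, 14 (2 points).
Total affine count: 19.
Full point count |E(F_17)| = 19 + 1 = 20.
Hasse bound: |20 − (17+1)| = |2| = 2 ≤ 2√17 ≈ 8.2462 ✓.


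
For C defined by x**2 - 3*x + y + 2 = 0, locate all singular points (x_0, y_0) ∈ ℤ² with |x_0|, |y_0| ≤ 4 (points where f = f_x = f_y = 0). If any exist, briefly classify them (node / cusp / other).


No singular points in the scanned grid; C is smooth there.

Compute partial derivatives:
  f_x = 2*x - 3.
  f_y = 1.
f_y = 1 is a nonzero constant, so f_y never vanishes: no point (x, y) can satisfy f = f_x = f_y = 0. In particular no (x, y) ∈ {−4, ..., 4}² is singular; the curve is smooth.


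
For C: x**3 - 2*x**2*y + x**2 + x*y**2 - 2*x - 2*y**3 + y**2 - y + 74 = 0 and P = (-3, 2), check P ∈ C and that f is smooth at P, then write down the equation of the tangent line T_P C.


Tangent line at P: 47*x - 51*y + 243 = 0.

Step 1: f(-3, 2) = 0, so P lies on C.
Step 2: partial derivatives
  f_x(x, y) = 3*x**2 - 4*x*y + 2*x + y**2 - 2, f_y(x, y) = -2*x**2 + 2*x*y - 6*y**2 + 2*y - 1.
  f_x(P) = 47, f_y(P) = -51 (gradient nonzero, so P is smooth).
Step 3: tangent line at P: 47·(x − -3) + -51·(y − 2) = 0.
Expanding: 47*x - 51*y + 243 = 0.


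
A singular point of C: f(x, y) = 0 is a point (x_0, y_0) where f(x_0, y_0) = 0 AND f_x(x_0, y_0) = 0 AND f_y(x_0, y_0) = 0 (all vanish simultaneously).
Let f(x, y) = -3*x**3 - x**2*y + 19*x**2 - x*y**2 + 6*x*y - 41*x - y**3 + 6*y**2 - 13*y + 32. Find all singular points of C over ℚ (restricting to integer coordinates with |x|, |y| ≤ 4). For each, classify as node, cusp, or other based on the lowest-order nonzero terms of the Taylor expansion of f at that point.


Singular points: {(2, 1)}; classification: cusp.

Compute partial derivatives:
  f_x = -9*x**2 - 2*x*y + 38*x - y**2 + 6*y - 41.
  f_y = -x**2 - 2*x*y + 6*x - 3*y**2 + 12*y - 13.
Scan x_0 ∈ {−4, ..., 4}. For each x_0, f_y(x_0, y) is a polynomial in y; find its integer roots y ∈ {−4, ..., 4}, then test f_x and f at those candidates.
  x = -4: f_y(-4, y) = -3*y**2 + 20*y - 53; no integer root y with |y| ≤ 4.
  x = -3: f_y(-3, y) = -3*y**2 + 18*y - 40; no integer root y with |y| ≤ 4.
  x = -2: f_y(-2, y) = -3*y**2 + 16*y - 29; no integer root y with |y| ≤ 4.
  x = -1: f_y(-1, y) = -3*y**2 + 14*y - 20; no integer root y with |y| ≤ 4.
  x = 0: f_y(0, y) = -3*y**2 + 12*y - 13; no integer root y with |y| ≤ 4.
  x = 1: f_y(1, y) = -3*y**2 + 10*y - 8; vanishes at y ∈ {2}. (1, 2): f_x = -8 ≠ 0.
  x = 2: f_y(2, y) = -3*y**2 + 8*y - 5; vanishes at y ∈ {1}. (2, 1): f_x = 0, f = 0 — SINGULAR.
  x = 3: f_y(3, y) = -3*y**2 + 6*y - 4; no integer root y with |y| ≤ 4.
  x = 4: f_y(4, y) = -3*y**2 + 4*y - 5; no integer root y with |y| ≤ 4.
Only singular point on the grid: (2, 1).
Classify: substitute x = 2 + u, y = 1 + v and expand: f = -3*u**3 - u**2*v - u*v**2 - v**3 + v**2.
No constant or linear terms (consistent with a singular point). Quadratic part: v**2. Cubic part: -3*u**3 - u**2*v - u*v**2 - v**3.
The quadratic part v**2 is a perfect square, so there is a single (double) tangent line v = 0, i.e. y = 1. Restricting the cubic part to that line (v = 0) leaves -3*u**3 ≠ 0, so f is not divisible by v and the branch is v² ≈ 3*u**3 to lowest order — this is a cusp.
Classification: cusp.


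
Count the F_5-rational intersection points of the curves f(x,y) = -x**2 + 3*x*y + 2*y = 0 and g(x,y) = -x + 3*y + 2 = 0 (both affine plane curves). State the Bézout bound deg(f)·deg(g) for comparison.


Common zeros: {(4, 4)}; count = 1; Bézout bound = 2.

deg(f) = 2, deg(g) = 1, so Bézout bound = 2.
Scan x ∈ F_5. For each x, list the y ∈ F_5 with f(x, y) ≡ 0 and those with g(x, y) ≡ 0 (mod 5); the common zeros in that column are the intersection.
  x = 0: f ≡ 0 at y ∈ {0}; g ≡ 0 at y ∈ {1}; common: ∅.
  x = 1: f ≡ 0 at y ∈ ∅; g ≡ 0 at y ∈ {3}; common: ∅.
  x = 2: f ≡ 0 at y ∈ {3}; g ≡ 0 at y ∈ {0}; common: ∅.
  x = 3: f ≡ 0 at y ∈ {4}; g ≡ 0 at y ∈ {2}; common: ∅.
  x = 4: f ≡ 0 at y ∈ {4}; g ≡ 0 at y ∈ {4}; common: {4}.
Collecting: common zeros = {(4, 4)}, so the count is 1.
Comparison with the Bézout bound: 1 ≤ 2 = deg(f)·deg(g), as expected for curves with no common component (the affine F_5-count falls short of the bound because intersections may lie at infinity, over extension fields, or carry multiplicity).


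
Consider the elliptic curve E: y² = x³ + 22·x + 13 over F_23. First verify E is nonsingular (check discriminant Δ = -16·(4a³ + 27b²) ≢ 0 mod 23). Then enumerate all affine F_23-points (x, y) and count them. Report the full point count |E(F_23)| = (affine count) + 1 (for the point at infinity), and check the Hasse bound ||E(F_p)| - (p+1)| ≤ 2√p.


Affine points = {(0, 6), (0, 17), (1, 6), (1, 17), (4, 2), (4, 21), (5, 8), (5, 15), (6, 4), (6, 19), (7, 2), (7, 21), (12, 2), (12, 21), (13, 9), (13, 14), (14, 11), (14, 12), (18, 10), (18, 13), (20, 9), (20, 14), (22, 6), (22, 17)}; affine count = 24; |E(F_23)| = 25.

Discriminant check: Δ ∝ 4a³ + 27b² = 4·22³ + 27·13² = 4·10648 + 27·169 ≡ 5 (mod 23). Nonzero ⇒ E is nonsingular.
For each x ∈ F_23, compute rhs = x³ + 22·x + 13 mod 23, then count y ∈ F_23 with y² ≡ rhs.
  x = 0: rhs = 13, matching y values: 6, 17 (2 points).
  x = 1: rhs = 13, matching y values: 6, 17 (2 points).
  x = 2: rhs = 19, matching y values: none (0 points).
  x = 3: rhs = 14, matching y values: none (0 points).
  x = 4: rhs = 4, matching y values: 2, 21 (2 points).
  x = 5: rhs = 18, matching y values: 8, 15 (2 points).
  x = 6: rhs = 16, matching y values: 4, 19 (2 points).
  x = 7: rhs = 4, matching y values: 2, 21 (2 points).
  x = 8: rhs = 11, matching y values: none (0 points).
  x = 9: rhs = 20, matching y values: none (0 points).
  x = 10: rhs = 14, matching y values: none (0 points).
  x = 11: rhs = 22, matching y values: none (0 points).
  x = 12: rhs = 4, matching y values: 2, 21 (2 points).
  x = 13: rhs = 12, matching y values: 9, 14 (2 points).
  x = 14: rhs = 6, matching y values: 11, 12 (2 points).
  x = 15: rhs = 15, matching y values: none (0 points).
  x = 16: rhs = 22, matching y values: none (0 points).
  x = 17: rhs = 10, matching y values: none (0 points).
  x = 18: rhs = 8, matching y values: 10, 13 (2 points).
  x = 19: rhs = 22, matching y values: none (0 points).
  x = 20: rhs = 12, matching y values: 9, 14 (2 points).
  x = 21: rhs = 7, matching y values: none (0 points).
  x = 22: rhs = 13, matching y values: 6, 17 (2 points).
Total affine count: 24.
Full point count |E(F_23)| = 24 + 1 = 25.
Hasse bound: |25 − (23+1)| = |1| = 1 ≤ 2√23 ≈ 9.5917 ✓.
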